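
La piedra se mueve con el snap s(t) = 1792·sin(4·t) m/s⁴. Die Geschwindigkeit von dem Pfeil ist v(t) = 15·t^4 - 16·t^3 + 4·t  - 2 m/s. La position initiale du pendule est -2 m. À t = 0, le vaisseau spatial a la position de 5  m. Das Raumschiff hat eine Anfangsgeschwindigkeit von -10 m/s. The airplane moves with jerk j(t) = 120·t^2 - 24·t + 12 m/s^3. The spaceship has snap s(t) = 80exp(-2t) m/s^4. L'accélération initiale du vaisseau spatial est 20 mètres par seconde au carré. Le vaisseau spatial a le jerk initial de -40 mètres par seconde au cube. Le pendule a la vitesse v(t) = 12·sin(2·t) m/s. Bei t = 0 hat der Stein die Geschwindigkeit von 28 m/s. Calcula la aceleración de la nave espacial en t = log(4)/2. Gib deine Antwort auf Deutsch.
Wir müssen unsere Gleichung für den Snap s(t) = 80·exp(-2·t) 2-mal integrieren. Durch Integration von dem Snap und Verwendung der Anfangsbedingung j(0) = -40, erhalten wir j(t) = -40·exp(-2·t). Die Stammfunktion von dem Ruck, mit a(0) = 20, ergibt die Beschleunigung: a(t) = 20·exp(-2·t). Mit a(t) = 20·exp(-2·t) und Einsetzen von t = log(4)/2, finden wir a = 5.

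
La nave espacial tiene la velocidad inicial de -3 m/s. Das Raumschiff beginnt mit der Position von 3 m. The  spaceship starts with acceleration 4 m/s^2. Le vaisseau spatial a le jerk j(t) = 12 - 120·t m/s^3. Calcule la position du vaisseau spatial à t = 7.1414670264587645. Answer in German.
Um dies zu lösen, müssen wir 3 Integrale unserer Gleichung für den Ruck j(t) = 12 - 120·t finden. Das Integral von dem Ruck, mit a(0) = 4, ergibt die Beschleunigung: a(t) = -60·t^2 + 12·t + 4. Durch Integration von der Beschleunigung und Verwendung der Anfangsbedingung v(0) = -3, erhalten wir v(t) = -20·t^3 + 6·t^2 + 4·t - 3. Mit ∫v(t)dt und Anwendung von x(0) = 3, finden wir x(t) = -5·t^4 + 2·t^3 + 2·t^2 - 3·t + 3. Mit x(t) = -5·t^4 + 2·t^3 + 2·t^2 - 3·t + 3 und Einsetzen von t = 7.1414670264587645, finden wir x = -12193.2669471804.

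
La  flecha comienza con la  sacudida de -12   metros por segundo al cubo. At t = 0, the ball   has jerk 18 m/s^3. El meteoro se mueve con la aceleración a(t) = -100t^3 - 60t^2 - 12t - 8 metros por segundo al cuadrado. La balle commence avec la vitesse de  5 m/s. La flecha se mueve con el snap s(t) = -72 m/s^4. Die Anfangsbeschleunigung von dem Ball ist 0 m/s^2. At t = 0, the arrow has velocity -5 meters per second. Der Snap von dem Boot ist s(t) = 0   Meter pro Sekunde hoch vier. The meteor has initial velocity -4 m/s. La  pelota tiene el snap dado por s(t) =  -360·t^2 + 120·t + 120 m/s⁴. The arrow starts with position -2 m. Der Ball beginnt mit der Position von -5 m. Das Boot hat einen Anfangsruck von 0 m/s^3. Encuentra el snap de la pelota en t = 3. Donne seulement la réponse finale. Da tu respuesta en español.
El snap en t = 3 es s = -2760.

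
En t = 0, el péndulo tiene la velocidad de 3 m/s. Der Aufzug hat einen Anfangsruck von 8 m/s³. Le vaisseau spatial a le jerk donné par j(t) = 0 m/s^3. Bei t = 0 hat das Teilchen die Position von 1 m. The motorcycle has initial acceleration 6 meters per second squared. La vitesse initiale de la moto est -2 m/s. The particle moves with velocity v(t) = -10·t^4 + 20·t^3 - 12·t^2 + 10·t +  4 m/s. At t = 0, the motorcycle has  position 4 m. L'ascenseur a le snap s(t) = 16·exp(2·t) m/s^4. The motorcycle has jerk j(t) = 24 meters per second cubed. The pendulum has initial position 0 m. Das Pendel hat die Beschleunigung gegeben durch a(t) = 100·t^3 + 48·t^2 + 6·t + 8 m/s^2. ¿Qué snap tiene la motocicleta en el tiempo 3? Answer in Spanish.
Para resolver esto, necesitamos tomar 1 derivada de nuestra ecuación de la sacudida j(t) = 24. Derivando la sacudida, obtenemos el snap: s(t) = 0. De la ecuación del snap s(t) = 0, sustituimos t = 3 para obtener s = 0.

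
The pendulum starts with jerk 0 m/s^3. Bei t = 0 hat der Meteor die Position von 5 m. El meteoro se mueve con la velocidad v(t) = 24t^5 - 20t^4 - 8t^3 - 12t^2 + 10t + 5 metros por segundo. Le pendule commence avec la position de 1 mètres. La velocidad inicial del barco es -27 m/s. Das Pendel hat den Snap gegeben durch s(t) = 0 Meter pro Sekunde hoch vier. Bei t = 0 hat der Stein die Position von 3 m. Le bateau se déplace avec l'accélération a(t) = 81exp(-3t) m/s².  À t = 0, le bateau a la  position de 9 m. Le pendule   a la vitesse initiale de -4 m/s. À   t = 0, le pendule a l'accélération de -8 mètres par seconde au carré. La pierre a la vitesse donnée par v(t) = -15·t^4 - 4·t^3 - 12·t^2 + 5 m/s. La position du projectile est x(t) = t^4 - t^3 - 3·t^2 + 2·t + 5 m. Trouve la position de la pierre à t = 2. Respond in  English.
We need to integrate our velocity equation v(t) = -15·t^4 - 4·t^3 - 12·t^2 + 5 1 time. The antiderivative of velocity is position. Using x(0) = 3, we get x(t) = -3·t^5 - t^4 - 4·t^3 + 5·t + 3. We have position x(t) = -3·t^5 - t^4 - 4·t^3 + 5·t + 3. Substituting t = 2: x(2) = -131.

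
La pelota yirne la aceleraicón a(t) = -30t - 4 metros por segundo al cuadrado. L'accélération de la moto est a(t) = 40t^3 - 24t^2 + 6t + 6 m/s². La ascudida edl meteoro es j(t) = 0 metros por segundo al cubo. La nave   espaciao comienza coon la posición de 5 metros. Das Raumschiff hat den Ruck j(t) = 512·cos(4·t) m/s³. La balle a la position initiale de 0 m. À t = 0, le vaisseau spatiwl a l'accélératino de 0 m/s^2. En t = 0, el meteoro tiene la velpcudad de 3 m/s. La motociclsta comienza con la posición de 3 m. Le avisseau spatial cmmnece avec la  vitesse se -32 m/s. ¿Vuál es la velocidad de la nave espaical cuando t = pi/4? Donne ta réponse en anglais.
We must find the integral of our jerk equation j(t) = 512·cos(4·t) 2 times. Finding the integral of j(t) and using a(0) = 0: a(t) = 128·sin(4·t). Integrating acceleration and using the initial condition v(0) = -32, we get v(t) = -32·cos(4·t). Using v(t) = -32·cos(4·t) and substituting t = pi/4, we find v = 32.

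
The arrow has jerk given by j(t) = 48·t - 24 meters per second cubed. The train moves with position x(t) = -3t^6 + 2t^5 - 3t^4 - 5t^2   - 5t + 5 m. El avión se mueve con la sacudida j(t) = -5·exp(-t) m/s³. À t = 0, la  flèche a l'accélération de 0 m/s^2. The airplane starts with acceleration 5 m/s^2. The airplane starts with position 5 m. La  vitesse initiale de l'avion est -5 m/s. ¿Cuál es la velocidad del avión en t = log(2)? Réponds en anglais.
To find the answer, we compute 2 integrals of j(t) = -5·exp(-t). Taking ∫j(t)dt and applying a(0) = 5, we find a(t) = 5·exp(-t). Integrating acceleration and using the initial condition v(0) = -5, we get v(t) = -5·exp(-t). We have velocity v(t) = -5·exp(-t). Substituting t = log(2): v(log(2)) = -5/2.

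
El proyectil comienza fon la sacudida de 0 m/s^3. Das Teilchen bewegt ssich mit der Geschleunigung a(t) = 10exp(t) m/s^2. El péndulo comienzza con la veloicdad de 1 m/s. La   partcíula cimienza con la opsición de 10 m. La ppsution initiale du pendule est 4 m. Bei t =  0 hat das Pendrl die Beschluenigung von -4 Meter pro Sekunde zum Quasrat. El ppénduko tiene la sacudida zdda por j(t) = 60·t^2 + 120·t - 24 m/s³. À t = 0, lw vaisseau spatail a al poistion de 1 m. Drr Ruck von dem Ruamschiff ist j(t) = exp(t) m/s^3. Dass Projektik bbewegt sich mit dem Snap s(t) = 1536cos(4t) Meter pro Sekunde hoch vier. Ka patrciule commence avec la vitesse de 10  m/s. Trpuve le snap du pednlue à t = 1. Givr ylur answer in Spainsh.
Debemos derivar nuestra ecuación de la sacudida j(t) = 60·t^2 + 120·t - 24 1 vez. La derivada de la sacudida da el snap: s(t) = 120·t + 120. De la ecuación del snap s(t) = 120·t + 120, sustituimos t = 1 para obtener s = 240.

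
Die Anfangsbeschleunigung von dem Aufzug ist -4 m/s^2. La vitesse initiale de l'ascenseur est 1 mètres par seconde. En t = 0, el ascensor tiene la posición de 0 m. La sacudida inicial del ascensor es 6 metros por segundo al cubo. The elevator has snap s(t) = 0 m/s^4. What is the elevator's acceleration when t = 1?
To find the answer, we compute 2 integrals of s(t) = 0. Integrating snap and using the initial condition j(0) = 6, we get j(t) = 6. Finding the integral of j(t) and using a(0) = -4: a(t) = 6·t - 4. From the given acceleration equation a(t) = 6·t - 4, we substitute t = 1 to get a = 2.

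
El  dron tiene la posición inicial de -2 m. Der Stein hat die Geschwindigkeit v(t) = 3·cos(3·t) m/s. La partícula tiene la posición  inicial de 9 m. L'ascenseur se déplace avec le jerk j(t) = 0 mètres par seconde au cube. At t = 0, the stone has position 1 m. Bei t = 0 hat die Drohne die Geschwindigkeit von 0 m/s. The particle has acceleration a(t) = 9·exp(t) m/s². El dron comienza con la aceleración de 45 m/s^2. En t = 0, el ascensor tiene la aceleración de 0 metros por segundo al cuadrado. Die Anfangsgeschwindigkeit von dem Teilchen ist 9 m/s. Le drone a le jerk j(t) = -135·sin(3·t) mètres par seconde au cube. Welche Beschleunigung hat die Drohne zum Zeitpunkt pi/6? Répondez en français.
En partant du jerk j(t) = -135·sin(3·t), nous prenons 1 intégrale. La primitive du jerk est l'accélération. En utilisant a(0) = 45, nous obtenons a(t) = 45·cos(3·t). Nous avons l'accélération a(t) = 45·cos(3·t). En substituant t = pi/6: a(pi/6) = 0.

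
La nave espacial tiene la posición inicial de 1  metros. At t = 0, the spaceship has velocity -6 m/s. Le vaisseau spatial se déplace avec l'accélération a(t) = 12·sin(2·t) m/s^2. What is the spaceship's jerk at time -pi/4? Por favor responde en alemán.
Um dies zu lösen, müssen wir 1 Ableitung unserer Gleichung für die Beschleunigung a(t) = 12·sin(2·t) nehmen. Mit d/dt von a(t) finden wir j(t) = 24·cos(2·t). Aus der Gleichung für den Ruck j(t) = 24·cos(2·t), setzen wir t = -pi/4 ein und erhalten j = 0.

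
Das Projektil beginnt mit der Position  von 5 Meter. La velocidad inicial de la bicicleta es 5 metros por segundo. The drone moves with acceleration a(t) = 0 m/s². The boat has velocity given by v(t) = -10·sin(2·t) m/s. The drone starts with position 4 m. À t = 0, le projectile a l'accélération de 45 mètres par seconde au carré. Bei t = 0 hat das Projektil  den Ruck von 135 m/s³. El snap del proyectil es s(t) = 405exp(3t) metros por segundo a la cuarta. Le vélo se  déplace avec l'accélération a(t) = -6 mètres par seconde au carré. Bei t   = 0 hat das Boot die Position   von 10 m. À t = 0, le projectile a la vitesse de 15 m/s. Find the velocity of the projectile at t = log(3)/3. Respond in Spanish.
Debemos encontrar la antiderivada de nuestra ecuación del snap s(t) = 405·exp(3·t) 3 veces. La integral del snap, con j(0) = 135, da la sacudida: j(t) = 135·exp(3·t). La antiderivada de la sacudida, con a(0) = 45, da la aceleración: a(t) = 45·exp(3·t). Tomando ∫a(t)dt y aplicando v(0) = 15, encontramos v(t) = 15·exp(3·t). Tenemos la velocidad v(t) = 15·exp(3·t). Sustituyendo t = log(3)/3: v(log(3)/3) = 45.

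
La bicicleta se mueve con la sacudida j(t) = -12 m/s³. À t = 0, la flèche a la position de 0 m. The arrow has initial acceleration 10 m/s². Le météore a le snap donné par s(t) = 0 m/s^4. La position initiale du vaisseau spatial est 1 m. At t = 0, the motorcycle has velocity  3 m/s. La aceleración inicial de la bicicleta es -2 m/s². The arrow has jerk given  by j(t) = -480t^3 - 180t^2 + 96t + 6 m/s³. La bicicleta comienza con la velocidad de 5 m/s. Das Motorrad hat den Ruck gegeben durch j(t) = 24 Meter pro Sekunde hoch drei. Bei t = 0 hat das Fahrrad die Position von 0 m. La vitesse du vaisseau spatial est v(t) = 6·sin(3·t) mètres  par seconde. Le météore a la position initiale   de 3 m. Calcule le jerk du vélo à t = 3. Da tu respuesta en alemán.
Mit j(t) = -12 und Einsetzen von t = 3, finden wir j = -12.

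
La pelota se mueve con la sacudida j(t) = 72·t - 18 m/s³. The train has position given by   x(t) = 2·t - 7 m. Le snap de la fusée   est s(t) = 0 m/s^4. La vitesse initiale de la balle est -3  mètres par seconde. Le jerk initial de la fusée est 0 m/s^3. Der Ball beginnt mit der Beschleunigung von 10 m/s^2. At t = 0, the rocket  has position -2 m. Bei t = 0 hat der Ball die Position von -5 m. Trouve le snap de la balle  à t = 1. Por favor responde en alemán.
Ausgehend von dem Ruck j(t) = 72·t - 18, nehmen wir 1 Ableitung. Durch Ableiten von dem Ruck erhalten wir den Snap: s(t) = 72. Mit s(t) = 72 und Einsetzen von t = 1, finden wir s = 72.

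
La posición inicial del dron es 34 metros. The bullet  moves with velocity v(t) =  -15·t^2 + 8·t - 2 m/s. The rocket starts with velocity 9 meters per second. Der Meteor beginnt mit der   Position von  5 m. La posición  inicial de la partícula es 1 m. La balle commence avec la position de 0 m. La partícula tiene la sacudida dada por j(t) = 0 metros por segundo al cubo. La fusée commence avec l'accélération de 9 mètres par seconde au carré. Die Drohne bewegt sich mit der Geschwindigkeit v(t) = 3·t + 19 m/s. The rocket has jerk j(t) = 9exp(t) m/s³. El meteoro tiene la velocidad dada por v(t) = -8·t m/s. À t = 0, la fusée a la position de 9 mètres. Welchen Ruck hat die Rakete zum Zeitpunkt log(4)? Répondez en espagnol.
De la ecuación de la sacudida j(t) = 9·exp(t), sustituimos t = log(4) para obtener j = 36.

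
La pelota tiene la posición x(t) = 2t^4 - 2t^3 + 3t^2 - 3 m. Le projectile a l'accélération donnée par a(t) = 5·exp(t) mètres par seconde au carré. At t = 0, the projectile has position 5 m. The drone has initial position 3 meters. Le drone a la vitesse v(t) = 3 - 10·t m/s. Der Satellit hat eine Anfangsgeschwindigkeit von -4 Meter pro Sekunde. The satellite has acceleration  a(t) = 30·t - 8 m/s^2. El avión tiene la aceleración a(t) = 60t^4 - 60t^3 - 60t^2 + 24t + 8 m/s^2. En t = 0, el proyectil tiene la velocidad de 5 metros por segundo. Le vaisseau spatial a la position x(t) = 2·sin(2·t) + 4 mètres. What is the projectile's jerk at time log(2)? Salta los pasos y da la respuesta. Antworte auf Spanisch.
En t = log(2), j = 10.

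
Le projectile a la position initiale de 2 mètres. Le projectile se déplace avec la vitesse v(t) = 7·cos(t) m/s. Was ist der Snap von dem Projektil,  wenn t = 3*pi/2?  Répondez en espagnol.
Para resolver esto, necesitamos tomar 3 derivadas de nuestra ecuación de la velocidad v(t) = 7·cos(t). Derivando la velocidad, obtenemos la aceleración: a(t) = -7·sin(t). Tomando d/dt de a(t), encontramos j(t) = -7·cos(t). Tomando d/dt de j(t), encontramos s(t) = 7·sin(t). De la ecuación del snap s(t) = 7·sin(t), sustituimos t = 3*pi/2 para obtener s = -7.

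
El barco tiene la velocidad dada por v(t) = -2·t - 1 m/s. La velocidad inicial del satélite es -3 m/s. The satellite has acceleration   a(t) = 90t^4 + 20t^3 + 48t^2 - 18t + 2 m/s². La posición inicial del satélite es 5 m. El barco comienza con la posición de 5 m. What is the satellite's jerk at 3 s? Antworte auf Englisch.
We must differentiate our acceleration equation a(t) = 90·t^4 + 20·t^3 + 48·t^2 - 18·t + 2 1 time. Differentiating acceleration, we get jerk: j(t) = 360·t^3 + 60·t^2 + 96·t - 18. Using j(t) = 360·t^3 + 60·t^2 + 96·t - 18 and substituting t = 3, we find j = 10530.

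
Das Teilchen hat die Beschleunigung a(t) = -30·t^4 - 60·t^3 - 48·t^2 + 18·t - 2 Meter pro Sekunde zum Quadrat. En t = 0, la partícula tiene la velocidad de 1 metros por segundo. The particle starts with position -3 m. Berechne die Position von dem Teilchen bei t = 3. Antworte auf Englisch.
To find the answer, we compute 2 antiderivatives of a(t) = -30·t^4 - 60·t^3 - 48·t^2 + 18·t - 2. Finding the integral of a(t) and using v(0) = 1: v(t) = -6·t^5 - 15·t^4 - 16·t^3 + 9·t^2 - 2·t + 1. Integrating velocity and using the initial condition x(0) = -3, we get x(t) = -t^6 - 3·t^5 - 4·t^4 + 3·t^3 - t^2 + t - 3. From the given position equation x(t) = -t^6 - 3·t^5 - 4·t^4 + 3·t^3 - t^2 + t - 3, we substitute t = 3 to get x = -1710.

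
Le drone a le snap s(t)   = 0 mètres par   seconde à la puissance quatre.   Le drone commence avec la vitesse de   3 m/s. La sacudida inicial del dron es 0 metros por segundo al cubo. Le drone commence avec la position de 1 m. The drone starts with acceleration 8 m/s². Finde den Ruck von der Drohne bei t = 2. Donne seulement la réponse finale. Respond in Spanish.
j(2) = 0.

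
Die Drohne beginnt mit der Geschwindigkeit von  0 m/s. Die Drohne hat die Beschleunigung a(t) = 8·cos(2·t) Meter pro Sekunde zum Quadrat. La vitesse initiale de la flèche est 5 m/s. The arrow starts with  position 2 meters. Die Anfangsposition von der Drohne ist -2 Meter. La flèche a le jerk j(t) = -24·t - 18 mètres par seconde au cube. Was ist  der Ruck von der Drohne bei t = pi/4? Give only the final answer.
Die Antwort ist -16.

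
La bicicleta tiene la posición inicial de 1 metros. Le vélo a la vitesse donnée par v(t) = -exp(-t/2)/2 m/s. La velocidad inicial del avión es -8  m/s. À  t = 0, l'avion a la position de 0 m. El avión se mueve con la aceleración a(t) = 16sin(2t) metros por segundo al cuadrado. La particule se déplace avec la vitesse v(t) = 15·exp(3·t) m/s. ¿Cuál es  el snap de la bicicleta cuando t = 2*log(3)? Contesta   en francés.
Nous devons dériver notre équation de la vitesse v(t) = -exp(-t/2)/2 3 fois. En prenant d/dt de v(t), nous trouvons a(t) = exp(-t/2)/4. En dérivant l'accélération, nous obtenons le jerk: j(t) = -exp(-t/2)/8. En dérivant le jerk, nous obtenons le snap: s(t) = exp(-t/2)/16. De l'équation du snap s(t) = exp(-t/2)/16, nous substituons t = 2*log(3) pour obtenir s = 1/48.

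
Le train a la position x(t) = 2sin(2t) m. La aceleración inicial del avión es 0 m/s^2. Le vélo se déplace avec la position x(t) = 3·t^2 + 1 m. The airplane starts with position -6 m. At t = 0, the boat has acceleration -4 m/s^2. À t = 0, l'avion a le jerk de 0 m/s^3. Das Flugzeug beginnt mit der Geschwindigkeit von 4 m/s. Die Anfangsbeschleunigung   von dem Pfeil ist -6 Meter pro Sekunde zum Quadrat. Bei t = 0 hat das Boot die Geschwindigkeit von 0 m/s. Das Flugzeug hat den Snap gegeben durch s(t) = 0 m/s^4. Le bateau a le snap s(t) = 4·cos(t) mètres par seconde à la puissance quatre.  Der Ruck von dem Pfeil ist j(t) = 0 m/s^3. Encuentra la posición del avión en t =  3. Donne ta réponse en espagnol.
Debemos encontrar la integral de nuestra ecuación del snap s(t) = 0 4 veces. Integrando el snap y usando la condición inicial j(0) = 0, obtenemos j(t) = 0. La antiderivada de la sacudida, con a(0) = 0, da la aceleración: a(t) = 0. La integral de la aceleración es la velocidad. Usando v(0) = 4, obtenemos v(t) = 4. Tomando ∫v(t)dt y aplicando x(0) = -6, encontramos x(t) = 4·t - 6. Tenemos la posición x(t) = 4·t - 6. Sustituyendo t = 3: x(3) = 6.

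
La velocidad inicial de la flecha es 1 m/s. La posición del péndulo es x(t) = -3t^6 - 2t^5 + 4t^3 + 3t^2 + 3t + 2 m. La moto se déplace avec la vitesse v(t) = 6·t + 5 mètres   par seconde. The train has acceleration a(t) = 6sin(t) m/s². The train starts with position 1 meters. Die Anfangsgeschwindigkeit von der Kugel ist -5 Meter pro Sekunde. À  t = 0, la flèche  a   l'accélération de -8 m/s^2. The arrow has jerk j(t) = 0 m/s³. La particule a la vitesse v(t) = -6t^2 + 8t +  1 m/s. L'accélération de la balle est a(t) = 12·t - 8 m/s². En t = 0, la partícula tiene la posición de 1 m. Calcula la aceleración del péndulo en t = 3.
Debemos derivar nuestra ecuación de la posición x(t) = -3·t^6 - 2·t^5 + 4·t^3 + 3·t^2 + 3·t + 2 2 veces. Tomando d/dt de x(t), encontramos v(t) = -18·t^5 - 10·t^4 + 12·t^2 + 6·t + 3. Derivando la velocidad, obtenemos la aceleración: a(t) = -90·t^4 - 40·t^3 + 24·t + 6. De la ecuación de la aceleración a(t) = -90·t^4 - 40·t^3 + 24·t + 6, sustituimos t = 3 para obtener a = -8292.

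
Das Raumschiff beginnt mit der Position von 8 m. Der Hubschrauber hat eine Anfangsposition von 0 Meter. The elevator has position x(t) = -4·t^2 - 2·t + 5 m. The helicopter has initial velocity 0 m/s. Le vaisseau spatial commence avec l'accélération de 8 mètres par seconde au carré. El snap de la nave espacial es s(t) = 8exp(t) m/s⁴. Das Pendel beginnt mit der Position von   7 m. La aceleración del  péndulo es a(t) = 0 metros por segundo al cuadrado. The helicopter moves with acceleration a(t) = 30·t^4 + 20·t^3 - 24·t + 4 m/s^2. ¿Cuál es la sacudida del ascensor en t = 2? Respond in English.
To solve this, we need to take 3 derivatives of our position equation x(t) = -4·t^2 - 2·t + 5. The derivative of position gives velocity: v(t) = -8·t - 2. The derivative of velocity gives acceleration: a(t) = -8. Taking d/dt of a(t), we find j(t) = 0. We have jerk j(t) = 0. Substituting t = 2: j(2) = 0.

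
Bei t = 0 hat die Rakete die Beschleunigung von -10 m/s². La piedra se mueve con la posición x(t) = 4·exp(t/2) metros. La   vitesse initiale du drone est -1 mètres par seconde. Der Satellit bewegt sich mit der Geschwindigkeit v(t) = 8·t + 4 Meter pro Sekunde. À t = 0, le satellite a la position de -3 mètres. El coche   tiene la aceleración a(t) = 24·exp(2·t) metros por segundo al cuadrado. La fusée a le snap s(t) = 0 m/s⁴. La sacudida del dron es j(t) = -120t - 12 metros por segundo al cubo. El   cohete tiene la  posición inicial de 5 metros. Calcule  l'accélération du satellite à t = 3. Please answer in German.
Wir müssen unsere Gleichung für die Geschwindigkeit v(t) = 8·t + 4 1-mal ableiten. Die Ableitung von der Geschwindigkeit ergibt die Beschleunigung: a(t) = 8. Wir haben die Beschleunigung a(t) = 8. Durch Einsetzen von t = 3: a(3) = 8.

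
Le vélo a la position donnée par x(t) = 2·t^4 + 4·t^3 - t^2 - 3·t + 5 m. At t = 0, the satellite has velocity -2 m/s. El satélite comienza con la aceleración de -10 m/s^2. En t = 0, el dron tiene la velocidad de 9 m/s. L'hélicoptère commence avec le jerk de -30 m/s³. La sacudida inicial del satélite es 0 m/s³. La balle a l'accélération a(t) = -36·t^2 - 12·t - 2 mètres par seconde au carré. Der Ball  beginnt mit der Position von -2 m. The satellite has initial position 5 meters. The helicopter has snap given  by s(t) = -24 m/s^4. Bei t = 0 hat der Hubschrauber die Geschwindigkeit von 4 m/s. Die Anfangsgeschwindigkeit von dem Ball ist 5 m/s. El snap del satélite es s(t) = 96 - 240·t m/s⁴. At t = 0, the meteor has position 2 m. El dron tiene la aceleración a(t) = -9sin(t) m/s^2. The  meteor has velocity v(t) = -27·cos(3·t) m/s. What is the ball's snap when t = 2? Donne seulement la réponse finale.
The snap at t = 2 is s = -72.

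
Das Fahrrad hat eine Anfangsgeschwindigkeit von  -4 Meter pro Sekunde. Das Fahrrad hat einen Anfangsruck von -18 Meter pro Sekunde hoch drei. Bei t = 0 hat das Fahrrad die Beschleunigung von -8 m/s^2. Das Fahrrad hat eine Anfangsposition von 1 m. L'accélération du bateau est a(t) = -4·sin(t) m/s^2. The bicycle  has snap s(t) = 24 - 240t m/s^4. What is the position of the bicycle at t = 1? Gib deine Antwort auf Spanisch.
Necesitamos integrar nuestra ecuación del snap s(t) = 24 - 240·t 4 veces. La integral del snap es la sacudida. Usando j(0) = -18, obtenemos j(t) = -120·t^2 + 24·t - 18. Integrando la sacudida y usando la condición inicial a(0) = -8, obtenemos a(t) = -40·t^3 + 12·t^2 - 18·t - 8. Tomando ∫a(t)dt y aplicando v(0) = -4, encontramos v(t) = -10·t^4 + 4·t^3 - 9·t^2 - 8·t - 4. Tomando ∫v(t)dt y aplicando x(0) = 1, encontramos x(t) = -2·t^5 + t^4 - 3·t^3 - 4·t^2 - 4·t + 1. Usando x(t) = -2·t^5 + t^4 - 3·t^3 - 4·t^2 - 4·t + 1 y sustituyendo t = 1, encontramos x = -11.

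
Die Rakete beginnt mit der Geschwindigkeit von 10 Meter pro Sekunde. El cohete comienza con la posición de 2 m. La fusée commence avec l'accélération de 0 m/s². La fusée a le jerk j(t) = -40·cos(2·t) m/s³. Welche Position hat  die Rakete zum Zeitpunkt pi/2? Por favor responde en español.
Para resolver esto, necesitamos tomar 3 antiderivadas de nuestra ecuación de la sacudida j(t) = -40·cos(2·t). La antiderivada de la sacudida, con a(0) = 0, da la aceleración: a(t) = -20·sin(2·t). La integral de la aceleración, con v(0) = 10, da la velocidad: v(t) = 10·cos(2·t). La antiderivada de la velocidad, con x(0) = 2, da la posición: x(t) = 5·sin(2·t) + 2. Tenemos la posición x(t) = 5·sin(2·t) + 2. Sustituyendo t = pi/2: x(pi/2) = 2.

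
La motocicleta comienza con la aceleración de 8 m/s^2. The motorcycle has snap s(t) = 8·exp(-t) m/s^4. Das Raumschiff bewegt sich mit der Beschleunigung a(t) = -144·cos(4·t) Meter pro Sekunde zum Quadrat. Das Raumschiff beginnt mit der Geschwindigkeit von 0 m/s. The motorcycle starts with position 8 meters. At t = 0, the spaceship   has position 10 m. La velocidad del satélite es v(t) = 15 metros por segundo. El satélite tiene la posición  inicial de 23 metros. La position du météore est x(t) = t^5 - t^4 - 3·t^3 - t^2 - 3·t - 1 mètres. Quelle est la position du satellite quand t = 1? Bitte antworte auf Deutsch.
Um dies zu lösen, müssen wir 1 Stammfunktion unserer Gleichung für die Geschwindigkeit v(t) = 15 finden. Die Stammfunktion von der Geschwindigkeit ist die Position. Mit x(0) = 23 erhalten wir x(t) = 15·t + 23. Aus der Gleichung für die Position x(t) = 15·t + 23, setzen wir t = 1 ein und erhalten x = 38.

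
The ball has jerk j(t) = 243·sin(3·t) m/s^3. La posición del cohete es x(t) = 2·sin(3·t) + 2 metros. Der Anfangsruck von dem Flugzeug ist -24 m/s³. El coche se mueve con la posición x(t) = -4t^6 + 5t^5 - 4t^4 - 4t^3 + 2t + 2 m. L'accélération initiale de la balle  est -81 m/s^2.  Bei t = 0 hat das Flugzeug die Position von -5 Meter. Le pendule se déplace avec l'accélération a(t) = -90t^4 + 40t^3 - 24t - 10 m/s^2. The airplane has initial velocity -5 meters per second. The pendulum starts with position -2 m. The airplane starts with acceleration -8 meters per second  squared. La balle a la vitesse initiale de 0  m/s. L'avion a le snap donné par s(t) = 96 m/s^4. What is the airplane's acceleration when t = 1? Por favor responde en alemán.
Um dies zu lösen, müssen wir 2 Stammfunktionen unserer Gleichung für den Snap s(t) = 96 finden. Durch Integration von dem Snap und Verwendung der Anfangsbedingung j(0) = -24, erhalten wir j(t) = 96·t - 24. Mit ∫j(t)dt und Anwendung von a(0) = -8, finden wir a(t) = 48·t^2 - 24·t - 8. Mit a(t) = 48·t^2 - 24·t - 8 und Einsetzen von t = 1, finden wir a = 16.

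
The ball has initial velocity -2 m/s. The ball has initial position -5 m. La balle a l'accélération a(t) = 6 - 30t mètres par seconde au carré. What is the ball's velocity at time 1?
We must find the antiderivative of our acceleration equation a(t) = 6 - 30·t 1 time. Finding the antiderivative of a(t) and using v(0) = -2: v(t) = -15·t^2 + 6·t - 2. We have velocity v(t) = -15·t^2 + 6·t - 2. Substituting t = 1: v(1) = -11.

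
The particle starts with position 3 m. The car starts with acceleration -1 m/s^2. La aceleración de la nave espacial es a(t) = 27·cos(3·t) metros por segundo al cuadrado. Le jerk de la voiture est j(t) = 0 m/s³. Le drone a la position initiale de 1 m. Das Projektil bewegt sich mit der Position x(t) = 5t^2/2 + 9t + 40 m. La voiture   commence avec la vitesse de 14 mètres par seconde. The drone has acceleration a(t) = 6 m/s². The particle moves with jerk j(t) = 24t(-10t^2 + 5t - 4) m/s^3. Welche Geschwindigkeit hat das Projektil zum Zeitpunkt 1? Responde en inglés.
We must differentiate our position equation x(t) = 5·t^2/2 + 9·t + 40 1 time. Differentiating position, we get velocity: v(t) = 5·t + 9. From the given velocity equation v(t) = 5·t + 9, we substitute t = 1 to get v = 14.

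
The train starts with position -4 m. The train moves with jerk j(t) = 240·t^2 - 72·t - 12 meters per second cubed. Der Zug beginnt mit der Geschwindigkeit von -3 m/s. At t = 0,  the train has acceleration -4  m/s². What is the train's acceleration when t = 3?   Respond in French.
Pour résoudre ceci, nous devons prendre 1 intégrale de notre équation du jerk j(t) = 240·t^2 - 72·t - 12. En prenant ∫j(t)dt et en appliquant a(0) = -4, nous trouvons a(t) = 80·t^3 - 36·t^2 - 12·t - 4. En utilisant a(t) = 80·t^3 - 36·t^2 - 12·t - 4 et en substituant t = 3, nous trouvons a = 1796.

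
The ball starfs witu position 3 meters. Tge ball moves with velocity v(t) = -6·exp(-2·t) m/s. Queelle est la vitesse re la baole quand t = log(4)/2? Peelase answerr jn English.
We have velocity v(t) = -6·exp(-2·t). Substituting t = log(4)/2: v(log(4)/2) = -3/2.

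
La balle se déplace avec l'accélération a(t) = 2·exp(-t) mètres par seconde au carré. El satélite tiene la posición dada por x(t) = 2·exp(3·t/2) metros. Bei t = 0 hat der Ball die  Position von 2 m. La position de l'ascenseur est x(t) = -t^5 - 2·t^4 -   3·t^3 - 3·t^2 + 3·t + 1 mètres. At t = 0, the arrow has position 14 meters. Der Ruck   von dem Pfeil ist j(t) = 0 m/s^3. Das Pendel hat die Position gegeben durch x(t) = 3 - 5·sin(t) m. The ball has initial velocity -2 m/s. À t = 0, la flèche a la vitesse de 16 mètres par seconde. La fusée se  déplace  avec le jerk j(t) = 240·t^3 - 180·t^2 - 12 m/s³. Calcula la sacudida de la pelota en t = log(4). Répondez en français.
En partant de l'accélération a(t) = 2·exp(-t), nous prenons 1 dérivée. La dérivée de l'accélération donne le jerk: j(t) = -2·exp(-t). Nous avons le jerk j(t) = -2·exp(-t). En substituant t = log(4): j(log(4)) = -1/2.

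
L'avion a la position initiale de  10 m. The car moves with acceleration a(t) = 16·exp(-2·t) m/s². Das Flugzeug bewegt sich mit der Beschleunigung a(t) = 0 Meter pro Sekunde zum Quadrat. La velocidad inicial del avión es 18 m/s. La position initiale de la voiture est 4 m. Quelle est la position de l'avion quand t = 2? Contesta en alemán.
Ausgehend von der Beschleunigung a(t) = 0, nehmen wir 2 Integrale. Durch Integration von der Beschleunigung und Verwendung der Anfangsbedingung v(0) = 18, erhalten wir v(t) = 18. Die Stammfunktion von der Geschwindigkeit, mit x(0) = 10, ergibt die Position: x(t) = 18·t + 10. Aus der Gleichung für die Position x(t) = 18·t + 10, setzen wir t = 2 ein und erhalten x = 46.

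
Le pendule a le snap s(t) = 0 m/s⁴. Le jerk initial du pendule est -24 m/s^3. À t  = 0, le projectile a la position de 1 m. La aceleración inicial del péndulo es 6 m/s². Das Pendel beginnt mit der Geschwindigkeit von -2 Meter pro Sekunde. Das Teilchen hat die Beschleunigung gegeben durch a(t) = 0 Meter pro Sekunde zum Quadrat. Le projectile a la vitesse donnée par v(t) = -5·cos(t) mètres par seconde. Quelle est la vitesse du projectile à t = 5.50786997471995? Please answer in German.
Wir haben die Geschwindigkeit v(t) = -5·cos(t). Durch Einsetzen von t = 5.50786997471995: v(5.50786997471995) = -3.57100177674716.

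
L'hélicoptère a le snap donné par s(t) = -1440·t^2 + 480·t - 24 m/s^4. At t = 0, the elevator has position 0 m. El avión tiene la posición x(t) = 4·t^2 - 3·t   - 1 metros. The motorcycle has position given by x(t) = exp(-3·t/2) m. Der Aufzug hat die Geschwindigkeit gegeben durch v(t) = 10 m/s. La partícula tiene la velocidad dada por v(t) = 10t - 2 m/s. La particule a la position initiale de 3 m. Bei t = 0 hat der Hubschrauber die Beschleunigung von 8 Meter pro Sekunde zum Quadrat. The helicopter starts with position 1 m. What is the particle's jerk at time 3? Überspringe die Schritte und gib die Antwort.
At t = 3, j = 0.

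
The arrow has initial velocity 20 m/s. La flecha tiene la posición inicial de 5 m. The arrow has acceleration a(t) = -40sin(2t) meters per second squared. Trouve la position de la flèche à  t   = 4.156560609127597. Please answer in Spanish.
Necesitamos integrar nuestra ecuación de la aceleración a(t) = -40·sin(2·t) 2 veces. La antiderivada de la aceleración, con v(0) = 20, da la velocidad: v(t) = 20·cos(2·t). Integrando la velocidad y usando la condición inicial x(0) = 5, obtenemos x(t) = 10·sin(2·t) + 5. Tenemos la posición x(t) = 10·sin(2·t) + 5. Sustituyendo t = 4.156560609127597: x(4.156560609127597) = 13.9643414572755.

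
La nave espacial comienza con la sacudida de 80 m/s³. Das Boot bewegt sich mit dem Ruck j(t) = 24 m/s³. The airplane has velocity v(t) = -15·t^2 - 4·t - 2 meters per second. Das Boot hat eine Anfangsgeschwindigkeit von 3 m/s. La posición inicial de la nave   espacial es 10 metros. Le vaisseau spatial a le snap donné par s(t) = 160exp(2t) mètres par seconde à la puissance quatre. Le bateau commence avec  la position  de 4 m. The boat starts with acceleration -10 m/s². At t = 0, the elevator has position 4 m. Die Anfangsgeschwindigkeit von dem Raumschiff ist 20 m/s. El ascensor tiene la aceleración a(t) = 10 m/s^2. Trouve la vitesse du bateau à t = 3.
En partant du jerk j(t) = 24, nous prenons 2 primitives. L'intégrale du jerk est l'accélération. En utilisant a(0) = -10, nous obtenons a(t) = 24·t - 10. En prenant ∫a(t)dt et en appliquant v(0) = 3, nous trouvons v(t) = 12·t^2 - 10·t + 3. En utilisant v(t) = 12·t^2 - 10·t + 3 et en substituant t = 3, nous trouvons v = 81.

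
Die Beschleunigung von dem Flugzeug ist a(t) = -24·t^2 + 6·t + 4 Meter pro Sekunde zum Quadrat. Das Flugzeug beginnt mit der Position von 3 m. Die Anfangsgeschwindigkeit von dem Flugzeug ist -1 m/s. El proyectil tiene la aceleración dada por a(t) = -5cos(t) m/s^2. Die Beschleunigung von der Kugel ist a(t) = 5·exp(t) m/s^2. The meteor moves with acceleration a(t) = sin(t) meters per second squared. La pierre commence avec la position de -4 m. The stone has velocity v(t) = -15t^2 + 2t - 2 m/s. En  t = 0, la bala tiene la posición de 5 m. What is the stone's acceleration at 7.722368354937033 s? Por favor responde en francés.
Nous devons dériver notre équation de la vitesse v(t) = -15·t^2 + 2·t - 2 1 fois. En dérivant la vitesse, nous obtenons l'accélération: a(t) = 2 - 30·t. Nous avons l'accélération a(t) = 2 - 30·t. En substituant t = 7.722368354937033: a(7.722368354937033) = -229.671050648111.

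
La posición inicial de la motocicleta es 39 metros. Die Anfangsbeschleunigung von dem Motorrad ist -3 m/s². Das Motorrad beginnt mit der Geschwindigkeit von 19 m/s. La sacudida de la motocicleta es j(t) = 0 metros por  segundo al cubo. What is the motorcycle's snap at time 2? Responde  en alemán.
Um dies zu lösen, müssen wir 1 Ableitung unserer Gleichung für den Ruck j(t) = 0 nehmen. Mit d/dt von j(t) finden wir s(t) = 0. Aus der Gleichung für den Snap s(t) = 0, setzen wir t = 2 ein und erhalten s = 0.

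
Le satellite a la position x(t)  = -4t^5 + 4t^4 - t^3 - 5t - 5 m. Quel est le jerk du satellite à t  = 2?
En partant de la position x(t) = -4·t^5 + 4·t^4 - t^3 - 5·t - 5, nous prenons 3 dérivées. En dérivant la position, nous obtenons la vitesse: v(t) = -20·t^4 + 16·t^3 - 3·t^2 - 5. En prenant d/dt de v(t), nous trouvons a(t) = -80·t^3 + 48·t^2 - 6·t. En prenant d/dt de a(t), nous trouvons j(t) = -240·t^2 + 96·t - 6. Nous avons le jerk j(t) = -240·t^2 + 96·t - 6. En substituant t = 2: j(2) = -774.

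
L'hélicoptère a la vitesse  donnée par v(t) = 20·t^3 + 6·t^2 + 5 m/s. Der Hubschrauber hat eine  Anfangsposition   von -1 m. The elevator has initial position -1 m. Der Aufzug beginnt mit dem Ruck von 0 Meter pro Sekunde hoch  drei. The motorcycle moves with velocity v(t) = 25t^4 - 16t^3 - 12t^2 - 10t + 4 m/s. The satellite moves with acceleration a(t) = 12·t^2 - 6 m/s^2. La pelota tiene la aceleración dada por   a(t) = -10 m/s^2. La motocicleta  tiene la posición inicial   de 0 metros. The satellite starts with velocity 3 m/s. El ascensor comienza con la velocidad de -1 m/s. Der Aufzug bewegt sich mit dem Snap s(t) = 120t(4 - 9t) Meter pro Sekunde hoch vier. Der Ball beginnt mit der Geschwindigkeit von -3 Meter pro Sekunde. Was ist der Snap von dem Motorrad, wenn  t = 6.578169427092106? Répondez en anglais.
To solve this, we need to take 3 derivatives of our velocity equation v(t) = 25·t^4 - 16·t^3 - 12·t^2 - 10·t + 4. Taking d/dt of v(t), we find a(t) = 100·t^3 - 48·t^2 - 24·t - 10. Taking d/dt of a(t), we find j(t) = 300·t^2 - 96·t - 24. Differentiating jerk, we get snap: s(t) = 600·t - 96. We have snap s(t) = 600·t - 96. Substituting t = 6.578169427092106: s(6.578169427092106) = 3850.90165625526.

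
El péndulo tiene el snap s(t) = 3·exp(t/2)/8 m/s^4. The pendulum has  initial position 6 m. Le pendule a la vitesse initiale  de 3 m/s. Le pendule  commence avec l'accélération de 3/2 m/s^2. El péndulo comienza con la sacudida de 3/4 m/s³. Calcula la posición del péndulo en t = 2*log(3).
Necesitamos integrar nuestra ecuación del snap s(t) = 3·exp(t/2)/8 4 veces. Tomando ∫s(t)dt y aplicando j(0) = 3/4, encontramos j(t) = 3·exp(t/2)/4. La integral de la sacudida, con a(0) = 3/2, da la aceleración: a(t) = 3·exp(t/2)/2. Tomando ∫a(t)dt y aplicando v(0) = 3, encontramos v(t) = 3·exp(t/2). Integrando la velocidad y usando la condición inicial x(0) = 6, obtenemos x(t) = 6·exp(t/2). De la ecuación de la posición x(t) = 6·exp(t/2), sustituimos t = 2*log(3) para obtener x = 18.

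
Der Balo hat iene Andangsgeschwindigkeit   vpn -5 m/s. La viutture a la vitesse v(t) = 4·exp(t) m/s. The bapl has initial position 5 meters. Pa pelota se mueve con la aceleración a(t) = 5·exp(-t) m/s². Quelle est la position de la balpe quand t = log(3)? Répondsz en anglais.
To find the answer, we compute 2 antiderivatives of a(t) = 5·exp(-t). The antiderivative of acceleration is velocity. Using v(0) = -5, we get v(t) = -5·exp(-t). Taking ∫v(t)dt and applying x(0) = 5, we find x(t) = 5·exp(-t). We have position x(t) = 5·exp(-t). Substituting t = log(3): x(log(3)) = 5/3.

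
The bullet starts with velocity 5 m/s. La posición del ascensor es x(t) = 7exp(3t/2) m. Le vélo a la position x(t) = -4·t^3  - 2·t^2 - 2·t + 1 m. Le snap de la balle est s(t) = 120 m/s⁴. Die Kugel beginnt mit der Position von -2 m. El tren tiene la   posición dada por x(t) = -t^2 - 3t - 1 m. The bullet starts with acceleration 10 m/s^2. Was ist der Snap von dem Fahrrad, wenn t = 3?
Wir müssen unsere Gleichung für die Position x(t) = -4·t^3 - 2·t^2 - 2·t + 1 4-mal ableiten. Die Ableitung von der Position ergibt die Geschwindigkeit: v(t) = -12·t^2 - 4·t - 2. Mit d/dt von v(t) finden wir a(t) = -24·t - 4. Die Ableitung von der Beschleunigung ergibt den Ruck: j(t) = -24. Die Ableitung von dem Ruck ergibt den Snap: s(t) = 0. Mit s(t) = 0 und Einsetzen von t = 3, finden wir s = 0.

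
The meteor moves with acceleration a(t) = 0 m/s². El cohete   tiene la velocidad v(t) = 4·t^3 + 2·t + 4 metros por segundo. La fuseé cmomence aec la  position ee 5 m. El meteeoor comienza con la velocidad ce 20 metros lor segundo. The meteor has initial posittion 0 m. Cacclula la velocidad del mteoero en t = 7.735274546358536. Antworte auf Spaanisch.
Necesitamos integrar nuestra ecuación de la aceleración a(t) = 0 1 vez. La antiderivada de la aceleración es la velocidad. Usando v(0) = 20, obtenemos v(t) = 20. Usando v(t) = 20 y sustituyendo t = 7.735274546358536, encontramos v = 20.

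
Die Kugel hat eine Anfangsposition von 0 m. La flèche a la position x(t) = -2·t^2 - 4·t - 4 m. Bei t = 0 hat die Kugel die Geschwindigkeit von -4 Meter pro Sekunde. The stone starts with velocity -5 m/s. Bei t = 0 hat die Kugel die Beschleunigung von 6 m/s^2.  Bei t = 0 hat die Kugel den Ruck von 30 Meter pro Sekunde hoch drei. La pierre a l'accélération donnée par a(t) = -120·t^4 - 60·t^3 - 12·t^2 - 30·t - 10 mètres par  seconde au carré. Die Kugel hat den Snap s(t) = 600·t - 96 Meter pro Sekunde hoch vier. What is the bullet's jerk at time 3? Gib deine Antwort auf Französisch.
Pour résoudre ceci, nous devons prendre 1 primitive de notre équation du snap s(t) = 600·t - 96. En intégrant le snap et en utilisant la condition initiale j(0) = 30, nous obtenons j(t) = 300·t^2 - 96·t + 30. Nous avons le jerk j(t) = 300·t^2 - 96·t + 30. En substituant t = 3: j(3) = 2442.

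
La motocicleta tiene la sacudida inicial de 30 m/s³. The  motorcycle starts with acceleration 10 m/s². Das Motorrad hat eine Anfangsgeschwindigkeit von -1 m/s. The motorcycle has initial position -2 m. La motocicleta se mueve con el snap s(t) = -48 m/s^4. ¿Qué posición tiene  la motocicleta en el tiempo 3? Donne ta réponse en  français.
Nous devons intégrer notre équation du snap s(t) = -48 4 fois. La primitive du snap, avec j(0) = 30, donne le jerk: j(t) = 30 - 48·t. En intégrant le jerk et en utilisant la condition initiale a(0) = 10, nous obtenons a(t) = -24·t^2 + 30·t + 10. En prenant ∫a(t)dt et en appliquant v(0) = -1, nous trouvons v(t) = -8·t^3 + 15·t^2 + 10·t - 1. En prenant ∫v(t)dt et en appliquant x(0) = -2, nous trouvons x(t) = -2·t^4 + 5·t^3 + 5·t^2 - t - 2. Nous avons la position x(t) = -2·t^4 + 5·t^3 + 5·t^2 - t - 2. En substituant t = 3: x(3) = 13.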